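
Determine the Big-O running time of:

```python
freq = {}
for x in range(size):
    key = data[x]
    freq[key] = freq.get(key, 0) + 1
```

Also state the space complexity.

Time complexity: O(n).
Space complexity: O(n).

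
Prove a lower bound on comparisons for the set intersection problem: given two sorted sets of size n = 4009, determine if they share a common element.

For two sorted arrays of size n = 4009, any correct algorithm must examine Omega(n) elements. If fewer are examined, an adversary places a common element in an unexamined gap. A merge-based scan achieves O(n), so the bound is tight.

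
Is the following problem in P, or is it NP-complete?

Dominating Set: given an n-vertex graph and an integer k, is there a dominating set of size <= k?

This problem is NP-complete: reduces from Set Cover (with k part of the input).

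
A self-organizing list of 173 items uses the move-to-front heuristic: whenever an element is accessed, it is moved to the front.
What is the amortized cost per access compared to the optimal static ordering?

With potential Phi = number of inversions between the MTF list and the optimal static list (at most C(173,2)), each access has amortized cost at most 2 * (cost under optimal static ordering). This is the move-to-front 2-competitiveness result.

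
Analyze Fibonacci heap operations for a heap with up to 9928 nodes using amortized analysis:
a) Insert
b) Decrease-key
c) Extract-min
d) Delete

Fibonacci heaps use lazy consolidation. Potential function Phi = t + 2m (t = number of trees, m = marked nodes).
- Insert: O(1) actual, Delta Phi = +1 (one new tree) => O(1) amortized.
- Decrease-key: with c cascading cuts, actual cost is O(c); Delta Phi <= c - 2(c-1) + 2 = 4 - c (c new trees; >= c-1 marks cleared; <= 1 new mark). Amortized O(c) + (4 - c) = O(1).
- Extract-min: O(D(n) + t) actual; consolidation drops t to <= D(n)+1, so Delta Phi pays for the t term. D(n) = O(log n) for n = 9928 => O(log n) amortized.
- Delete: decrease-key to -inf then extract-min = O(log n).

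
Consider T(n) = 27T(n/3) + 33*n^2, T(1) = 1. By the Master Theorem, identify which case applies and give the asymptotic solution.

a=27, b=3, f(n)=33*n^2.
log_3(27) = 3 > 2.
Since f(n) = O(n^2) is polynomially smaller than n^3, Case 1 applies.
T(n) = Theta(n^3).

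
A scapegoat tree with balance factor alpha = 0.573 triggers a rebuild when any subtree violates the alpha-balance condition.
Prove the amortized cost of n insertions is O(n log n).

Define potential Phi = c * sum of |size(left(v)) - size(right(v))| over all nodes. An insertion at depth d costs O(d) = O(log n) and increases Phi by O(log n). When a rebuild of subtree of size s occurs, it costs O(s) but reduces Phi by Omega(s). With alpha = 0.573, between rebuilds Omega(s) insertions must occur. Amortized cost per insertion: O(log n).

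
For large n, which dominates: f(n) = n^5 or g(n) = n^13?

g(n) = n^13 grows faster: n^13/n^5 = n^8 -> infinity.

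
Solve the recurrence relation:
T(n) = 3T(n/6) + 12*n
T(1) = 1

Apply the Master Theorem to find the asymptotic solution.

a=3, b=6, f(n)=12*n. log_6(3) = 0.6131 < 1. Case 3: T(n) = O(n).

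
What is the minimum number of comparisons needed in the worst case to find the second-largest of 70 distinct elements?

Lower bound: finding the max needs 70-1 comparisons. By the adversary weight-doubling argument, the max must personally win >= ceil(log_2(70)) = 7 comparisons; the 2nd-largest is among those 7 losers, needing 7-1 more comparisons. Total >= 70-1 + 7-1 = 75. A balanced knockout tournament achieves this.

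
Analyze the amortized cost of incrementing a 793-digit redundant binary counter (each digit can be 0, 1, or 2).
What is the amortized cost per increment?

A redundant counter on 793 digits allows digit values 0, 1, 2. Increment adds 1 to the least significant digit and carries any 2 to a 0 plus +1 on the next digit. With potential Phi = (number of 2-digits), each increment does O(1) actual work plus a chain of carries, each of which decreases Phi by 1. Amortized O(1).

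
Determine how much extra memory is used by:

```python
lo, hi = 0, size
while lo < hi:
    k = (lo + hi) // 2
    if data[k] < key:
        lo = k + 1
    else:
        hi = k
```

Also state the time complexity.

Space complexity: O(1).
Only a constant amount of auxiliary storage is used; nothing grows with n.
Time complexity: O(log n).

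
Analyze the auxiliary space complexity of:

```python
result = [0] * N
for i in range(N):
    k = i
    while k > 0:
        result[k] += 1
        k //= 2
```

Space complexity: O(n).
Auxiliary storage grows linearly with the input size n in the worst case.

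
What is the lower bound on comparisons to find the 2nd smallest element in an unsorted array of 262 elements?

Finding the 2nd smallest of 262 elements requires Omega(n) comparisons. Every element must participate in at least one comparison; otherwise it could be the 2nd smallest.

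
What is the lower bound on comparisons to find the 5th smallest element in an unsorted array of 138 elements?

Finding the 5th smallest of 138 elements requires Omega(n) comparisons. Every element must participate in at least one comparison; otherwise it could be the 5th smallest.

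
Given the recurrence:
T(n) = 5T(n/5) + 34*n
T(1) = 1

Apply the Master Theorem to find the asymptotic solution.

a=5, b=5, f(n)=34*n. log_5(5) = 1. Case 2: T(n) = O(n log n).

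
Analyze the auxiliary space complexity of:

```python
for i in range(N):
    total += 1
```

Space complexity: O(1).
Only a constant amount of auxiliary storage is used; nothing grows with n.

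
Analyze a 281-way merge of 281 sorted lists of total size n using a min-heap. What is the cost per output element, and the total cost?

Maintain a min-heap of size 281 holding the current head of each list. Each output step does one extract-min (O(log 281)) and one insert of that list's next element (O(log 281)). Each of the n elements passes through the heap exactly once, so the total cost is O(n log 281), i.e. O(log 281) per output element.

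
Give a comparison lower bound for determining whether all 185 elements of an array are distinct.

In the algebraic decision-tree model, the YES region for element distinctness on 185 elements has 185! connected components (one per ordering). Ben-Or's theorem then gives a lower bound of Omega(log(n!)) = Omega(n log n).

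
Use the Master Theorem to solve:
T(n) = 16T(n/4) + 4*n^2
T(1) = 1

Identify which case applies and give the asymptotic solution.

a=16, b=4, f(n)=4*n^2.
log_4(16) = 2, so n^(log_b(a)) = n^2.
f(n) = Theta(n^2), so Case 2 applies.
T(n) = Theta(n^2 log n).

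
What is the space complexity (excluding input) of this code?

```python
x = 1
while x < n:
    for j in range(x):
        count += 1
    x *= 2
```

Space complexity: O(1).
Only a constant amount of auxiliary storage is used; nothing grows with n.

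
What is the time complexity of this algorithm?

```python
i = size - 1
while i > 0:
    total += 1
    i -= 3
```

Time complexity: O(n).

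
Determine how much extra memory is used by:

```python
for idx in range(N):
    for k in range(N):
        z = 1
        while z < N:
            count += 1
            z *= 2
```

Space complexity: O(1).
Only a constant amount of auxiliary storage is used; nothing grows with n.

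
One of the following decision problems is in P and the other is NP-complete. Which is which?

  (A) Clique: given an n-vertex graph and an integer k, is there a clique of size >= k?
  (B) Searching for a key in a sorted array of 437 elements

(A) is NP-complete: complement of Independent Set / Vertex Cover (with k part of the input).
(B) is P: binary search runs in O(log n).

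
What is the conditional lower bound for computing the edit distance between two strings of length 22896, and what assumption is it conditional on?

Under SETH (the Strong Exponential Time Hypothesis), edit distance on length-22896 strings cannot be computed in O(n^(2-epsilon)) time for any epsilon > 0 (Backurs-Indyk). The reduction is from CNF-SAT via the orthogonal vectors problem.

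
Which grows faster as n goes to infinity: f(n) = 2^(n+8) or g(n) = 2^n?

f(n) = 2^(n+8) and g(n) = 2^n are Theta of each other: 2^(n+8) = 2^8 * 2^n = Theta(2^n).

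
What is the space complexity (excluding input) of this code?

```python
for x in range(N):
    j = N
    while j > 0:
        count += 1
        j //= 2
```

Space complexity: O(1).
Only a constant amount of auxiliary storage is used; nothing grows with n.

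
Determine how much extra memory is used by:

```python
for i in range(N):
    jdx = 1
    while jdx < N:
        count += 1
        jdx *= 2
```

Space complexity: O(1).
Only a constant amount of auxiliary storage is used; nothing grows with n.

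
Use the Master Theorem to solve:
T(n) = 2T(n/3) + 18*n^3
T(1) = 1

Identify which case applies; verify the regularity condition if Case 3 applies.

a=2, b=3, f(n)=18*n^3.
log_3(2) = 0.6309 < 3.
f(n) = Omega(n^(0.6309+epsilon)) for some epsilon > 0, so Case 3 is the candidate.
Regularity: a*f(n/b) = 2*18*(n/3)^3 = (2/27)*18*n^3 <= c*f(n) with c = 2/27 < 1. Satisfied.
Case 3: T(n) = Theta(n^3).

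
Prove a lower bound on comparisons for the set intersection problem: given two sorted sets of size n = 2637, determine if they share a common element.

For two sorted arrays of size n = 2637, any correct algorithm must examine Omega(n) elements. If fewer are examined, an adversary places a common element in an unexamined gap. A merge-based scan achieves O(n), so the bound is tight.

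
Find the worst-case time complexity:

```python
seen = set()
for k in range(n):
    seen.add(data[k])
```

Time complexity: O(n).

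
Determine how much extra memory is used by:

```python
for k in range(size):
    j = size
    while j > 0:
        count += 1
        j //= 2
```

Space complexity: O(1).
Only a constant amount of auxiliary storage is used; nothing grows with n.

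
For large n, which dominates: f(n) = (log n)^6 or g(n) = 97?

f(n) = (log n)^6 grows faster: any unbounded function dominates a constant.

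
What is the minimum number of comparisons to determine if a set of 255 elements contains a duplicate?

Determining if 255 elements are all distinct requires Omega(n log n) comparisons in the comparison model. This follows from the element distinctness lower bound.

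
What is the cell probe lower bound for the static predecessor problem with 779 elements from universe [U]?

The Patrascu-Thorup lower bound shows any data structure on n = 779 elements using O(n * polylog(n)) space requires Omega(log log U) query time. van Emde Boas trees achieve O(log log U) with O(U) space.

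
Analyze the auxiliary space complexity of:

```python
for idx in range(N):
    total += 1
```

Space complexity: O(1).
Only a constant amount of auxiliary storage is used; nothing grows with n.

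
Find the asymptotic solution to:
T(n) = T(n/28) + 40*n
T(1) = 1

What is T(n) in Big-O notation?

Geometric series: 40*n*(1 + 1/28 + 1/28^2 + ...) = O(n). T(n) = O(n).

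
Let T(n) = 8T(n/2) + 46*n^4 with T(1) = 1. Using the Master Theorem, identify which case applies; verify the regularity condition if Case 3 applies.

a=8, b=2, f(n)=46*n^4.
log_2(8) = 3 < 4.
f(n) = Omega(n^(3+epsilon)) for some epsilon > 0, so Case 3 is the candidate.
Regularity: a*f(n/b) = 8*46*(n/2)^4 = (8/16)*46*n^4 <= c*f(n) with c = 8/16 < 1. Satisfied.
Case 3: T(n) = Theta(n^4).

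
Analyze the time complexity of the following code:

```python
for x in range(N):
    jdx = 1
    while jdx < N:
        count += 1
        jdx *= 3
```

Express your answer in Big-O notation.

Time complexity: O(n log n).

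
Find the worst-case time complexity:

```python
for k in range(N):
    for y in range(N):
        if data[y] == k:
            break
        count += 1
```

Time complexity: O(n^2).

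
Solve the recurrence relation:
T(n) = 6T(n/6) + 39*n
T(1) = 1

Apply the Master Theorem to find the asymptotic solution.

a=6, b=6, f(n)=39*n. log_6(6) = 1. Case 2: T(n) = O(n log n).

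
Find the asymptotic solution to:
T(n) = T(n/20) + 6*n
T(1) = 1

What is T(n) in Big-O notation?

Geometric series: 6*n*(1 + 1/20 + 1/20^2 + ...) = O(n). T(n) = O(n).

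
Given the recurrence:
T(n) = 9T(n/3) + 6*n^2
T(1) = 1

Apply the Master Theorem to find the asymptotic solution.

a=9, b=3, f(n)=6*n^2. log_3(9) = 2. Case 2: T(n) = O(n^2 log n).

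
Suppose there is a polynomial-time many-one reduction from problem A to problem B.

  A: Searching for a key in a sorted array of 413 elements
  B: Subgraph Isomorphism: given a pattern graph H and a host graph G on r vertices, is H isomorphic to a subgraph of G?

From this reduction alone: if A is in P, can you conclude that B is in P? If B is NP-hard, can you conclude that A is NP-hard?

A poly-time reduction A <=_p B transfers tractability DOWN (B easy => A easy) and hardness UP (A hard => B hard), not the reverse.
From A in P, the reduction alone does NOT give B in P: any problem in P trivially reduces to SAT, yet SAT is not known to be in P.
From B NP-hard, the reduction alone does NOT give A NP-hard: again, easy problems reduce to hard ones.
(Here in fact A is P and B is NP-complete.)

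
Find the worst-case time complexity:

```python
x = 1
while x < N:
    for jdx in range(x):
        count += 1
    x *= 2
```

Time complexity: O(n).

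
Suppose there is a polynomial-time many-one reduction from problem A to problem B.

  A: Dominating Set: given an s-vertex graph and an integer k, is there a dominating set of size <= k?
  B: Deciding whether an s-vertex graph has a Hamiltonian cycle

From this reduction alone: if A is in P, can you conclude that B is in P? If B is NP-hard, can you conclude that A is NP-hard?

A poly-time reduction A <=_p B transfers tractability DOWN (B easy => A easy) and hardness UP (A hard => B hard), not the reverse.
From A in P, the reduction alone does NOT give B in P: any problem in P trivially reduces to SAT, yet SAT is not known to be in P.
From B NP-hard, the reduction alone does NOT give A NP-hard: again, easy problems reduce to hard ones.
(Here in fact A is NP-complete and B is NP-complete.)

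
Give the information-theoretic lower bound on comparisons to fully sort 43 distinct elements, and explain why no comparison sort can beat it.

A comparison sort is a binary decision tree whose leaves are the 43! = 60415263063373835637355132068513997507264512000000000 possible output permutations. A binary tree with L leaves has height >= ceil(log_2(L)). So any comparison sort needs >= ceil(log_2(43!)) = 176 comparisons in the worst case.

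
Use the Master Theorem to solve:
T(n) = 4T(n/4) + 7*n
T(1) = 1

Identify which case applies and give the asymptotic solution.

a=4, b=4, f(n)=7*n.
log_4(4) = 1, so n^(log_b(a)) = n.
f(n) = Theta(n), so Case 2 applies.
T(n) = Theta(n log n).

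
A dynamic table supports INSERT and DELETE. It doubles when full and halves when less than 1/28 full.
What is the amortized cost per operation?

Using potential function Phi = |2*num_items - table_size| when load > 1/2, and Phi = table_size/2 - num_items otherwise. The gap of 1/28 vs 1/2 for shrinking prevents thrashing. Both insert and delete have O(1) amortized cost.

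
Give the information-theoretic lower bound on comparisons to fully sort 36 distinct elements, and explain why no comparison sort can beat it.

A comparison sort is a binary decision tree whose leaves are the 36! = 371993326789901217467999448150835200000000 possible output permutations. A binary tree with L leaves has height >= ceil(log_2(L)). So any comparison sort needs >= ceil(log_2(36!)) = 139 comparisons in the worst case.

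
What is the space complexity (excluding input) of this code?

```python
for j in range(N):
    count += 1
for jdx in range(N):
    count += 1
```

Space complexity: O(1).
Only a constant amount of auxiliary storage is used; nothing grows with n.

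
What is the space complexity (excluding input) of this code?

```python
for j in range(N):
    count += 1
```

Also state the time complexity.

Space complexity: O(1).
Only a constant amount of auxiliary storage is used; nothing grows with n.
Time complexity: O(n).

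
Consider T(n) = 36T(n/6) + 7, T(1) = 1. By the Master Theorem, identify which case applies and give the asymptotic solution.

a=36, b=6, f(n)=7.
log_6(36) = 2 > 0.
Since f(n) = O(n^0) is polynomially smaller than n^2, Case 1 applies.
T(n) = Theta(n^2).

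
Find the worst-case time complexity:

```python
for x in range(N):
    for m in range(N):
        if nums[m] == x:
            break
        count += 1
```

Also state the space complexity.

Time complexity: O(n^2).
Space complexity: O(1).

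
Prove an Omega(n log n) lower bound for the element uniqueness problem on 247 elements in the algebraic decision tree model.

In the algebraic decision tree model, element uniqueness on 247 elements is equivalent to determining which cell of an arrangement of C(247,2) = 30381 hyperplanes x_i = x_j contains the input point. Ben-Or's theorem shows this requires Omega(n log n).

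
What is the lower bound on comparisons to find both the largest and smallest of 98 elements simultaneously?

Pair elements first (floor(98/2) comparisons), then find max among winners and min among losers. Total: ceil(3*98/2) - 2 = 145 comparisons.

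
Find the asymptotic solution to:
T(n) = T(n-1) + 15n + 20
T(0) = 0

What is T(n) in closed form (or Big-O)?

Dominant term in sum is 15*sum(i, i=1..n) = 15*n*(n+1)/2 = O(n^2).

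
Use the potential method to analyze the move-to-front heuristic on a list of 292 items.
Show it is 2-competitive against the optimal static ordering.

Let Phi = number of inversions between the MTF list and the optimal static list (0 <= Phi <= C(292,2)). Accessing an element at MTF position k and optimal position j: the move-to-front destroys all k-1 inversions in front of it that are not in front in optimal (>= k-j of them) and creates at most j-1 new ones. Amortized cost <= k + (j-1) - (k-j) = 2j - 1 <= 2 * optimal cost.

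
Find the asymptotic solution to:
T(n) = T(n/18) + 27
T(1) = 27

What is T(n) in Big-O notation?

Each step divides n by 18 and adds 27. After log_18(n) steps, T(n) = O(log n).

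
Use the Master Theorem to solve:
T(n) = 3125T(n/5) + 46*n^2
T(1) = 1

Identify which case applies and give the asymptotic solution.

a=3125, b=5, f(n)=46*n^2.
log_5(3125) = 5 > 2.
Since f(n) = O(n^2) is polynomially smaller than n^5, Case 1 applies.
T(n) = Theta(n^5).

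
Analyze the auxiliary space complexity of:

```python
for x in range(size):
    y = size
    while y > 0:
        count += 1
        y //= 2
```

Space complexity: O(1).
Only a constant amount of auxiliary storage is used; nothing grows with n.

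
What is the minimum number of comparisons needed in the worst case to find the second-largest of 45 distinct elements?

Lower bound: finding the max needs 45-1 comparisons. By the adversary weight-doubling argument, the max must personally win >= ceil(log_2(45)) = 6 comparisons; the 2nd-largest is among those 6 losers, needing 6-1 more comparisons. Total >= 45-1 + 6-1 = 49. A balanced knockout tournament achieves this.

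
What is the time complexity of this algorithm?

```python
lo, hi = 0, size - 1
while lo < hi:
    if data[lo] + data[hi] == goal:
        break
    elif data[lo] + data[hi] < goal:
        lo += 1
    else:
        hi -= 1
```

Time complexity: O(n).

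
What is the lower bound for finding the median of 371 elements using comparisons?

To find the median of 371 elements, every element must be compared at least once, so the lower bound is Omega(n). The BFPRT algorithm achieves O(n), making this tight.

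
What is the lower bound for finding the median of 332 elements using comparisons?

To find the median of 332 elements, every element must be compared at least once, so the lower bound is Omega(n). The BFPRT algorithm achieves O(n), making this tight.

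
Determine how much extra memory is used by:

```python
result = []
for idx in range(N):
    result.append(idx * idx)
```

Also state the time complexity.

Space complexity: O(n).
Auxiliary storage grows linearly with the input size n in the worst case.
Time complexity: O(n).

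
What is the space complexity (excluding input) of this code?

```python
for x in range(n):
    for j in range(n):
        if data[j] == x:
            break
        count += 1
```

Space complexity: O(1).
Only a constant amount of auxiliary storage is used; nothing grows with n.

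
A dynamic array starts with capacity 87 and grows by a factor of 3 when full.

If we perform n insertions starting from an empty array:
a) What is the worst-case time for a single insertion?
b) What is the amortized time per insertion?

(a) Worst-case single insertion: O(n) -- when the array is full at capacity c, the resize copies all c elements, and c can be Theta(n).
(b) Resizes happen at sizes 87, 261, 783, ... Total copy cost for n insertions: 87 + 261 + ... = O(n) (geometric series with ratio 1/3). Amortized cost per insertion: O(n)/n = O(1).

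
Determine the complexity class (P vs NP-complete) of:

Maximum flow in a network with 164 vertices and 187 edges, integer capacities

This problem is in P: Edmonds-Karp / push-relabel run in polynomial time.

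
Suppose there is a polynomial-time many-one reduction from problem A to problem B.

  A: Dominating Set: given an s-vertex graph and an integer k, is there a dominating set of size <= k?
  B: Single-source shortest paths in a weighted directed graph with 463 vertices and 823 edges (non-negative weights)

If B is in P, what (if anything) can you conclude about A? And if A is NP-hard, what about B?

A poly-time reduction A <=_p B means any A-instance can be transformed to a B-instance in poly time.
If B is in P: compose the reduction with B's poly-time algorithm to solve A in poly time, so A is in P.
If A is NP-hard: every NP problem reduces to A, which reduces to B; composing reductions, every NP problem reduces to B, so B is NP-hard.
(Here in fact A is NP-complete and B is in P, so no such reduction is known -- its existence would imply P = NP; the analysis concerns only what the assumed reduction would or would not let you conclude.)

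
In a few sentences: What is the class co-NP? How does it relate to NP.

co-NP is the class of problems whose complement is in NP. A problem is in co-NP if 'no' instances have short proofs. NP and co-NP may or may not be equal. If NP != co-NP, then P != NP. Tautology (is a formula always true?) is in co-NP.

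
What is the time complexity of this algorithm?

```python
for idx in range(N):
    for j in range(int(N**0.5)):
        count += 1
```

Time complexity: O(n * sqrt(n)).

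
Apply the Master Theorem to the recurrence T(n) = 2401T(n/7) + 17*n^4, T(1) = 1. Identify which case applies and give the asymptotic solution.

a=2401, b=7, f(n)=17*n^4.
log_7(2401) = 4, so n^(log_b(a)) = n^4.
f(n) = Theta(n^4), so Case 2 applies.
T(n) = Theta(n^4 log n).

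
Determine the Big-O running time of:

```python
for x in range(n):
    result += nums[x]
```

Time complexity: O(n).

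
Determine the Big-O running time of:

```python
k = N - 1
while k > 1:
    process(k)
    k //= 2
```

Time complexity: O(log n).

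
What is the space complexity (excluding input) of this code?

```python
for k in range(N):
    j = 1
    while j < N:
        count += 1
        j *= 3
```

Space complexity: O(1).
Only a constant amount of auxiliary storage is used; nothing grows with n.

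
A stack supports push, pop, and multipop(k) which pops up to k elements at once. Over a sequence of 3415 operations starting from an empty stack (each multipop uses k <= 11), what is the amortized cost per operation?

Each element is pushed exactly once and popped at most once (whether by pop or as part of a multipop). So the total number of individual pops over the whole sequence is at most the number of pushes, which is at most 3415. Total work <= 2 * 3415, hence O(1) amortized per operation.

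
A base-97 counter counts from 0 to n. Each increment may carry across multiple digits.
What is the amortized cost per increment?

Digit at position i changes every 97^i increments. Total digit changes over n increments: n * 97/(97-1) = O(n). Amortized: O(1).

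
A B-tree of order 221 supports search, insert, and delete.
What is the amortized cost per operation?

B-tree of order 221 has height O(log_221 n). Each operation traverses the tree height. Splits during insert and merges during delete are O(1) each and occur at most once per level. Total cost per operation: O(log_221 n).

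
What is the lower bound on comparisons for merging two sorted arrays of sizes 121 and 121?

Adversary argument: with sizes 121 and 121 (differing by at most 1), interleave the two arrays so that every consecutive pair in the output comes from different inputs. Then each of the 241 adjacent output pairs must be directly compared, or the algorithm cannot determine their relative order. So 241 comparisons are necessary; standard merge achieves this.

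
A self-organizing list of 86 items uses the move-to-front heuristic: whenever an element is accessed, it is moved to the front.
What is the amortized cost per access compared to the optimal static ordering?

With potential Phi = number of inversions between the MTF list and the optimal static list (at most C(86,2)), each access has amortized cost at most 2 * (cost under optimal static ordering). This is the move-to-front 2-competitiveness result.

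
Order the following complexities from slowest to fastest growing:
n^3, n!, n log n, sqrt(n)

Ordered by growth rate: sqrt(n) < n log n < n^3 < n!.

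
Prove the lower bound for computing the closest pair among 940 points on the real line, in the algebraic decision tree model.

Reduction from element distinctness: given 940 reals, the closest-pair distance is 0 iff two are equal. Element distinctness has an Omega(n log n) lower bound in the algebraic decision tree model (Ben-Or). Therefore closest pair on a line also requires Omega(n log n). Sorting then a linear scan achieves this.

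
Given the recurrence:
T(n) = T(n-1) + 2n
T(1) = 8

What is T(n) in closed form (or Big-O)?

Unrolling: T(n) = 8 + 2*(2 + 3 + ... + n) = 8 + 2*(n(n+1)/2 - 1) = O(n^2).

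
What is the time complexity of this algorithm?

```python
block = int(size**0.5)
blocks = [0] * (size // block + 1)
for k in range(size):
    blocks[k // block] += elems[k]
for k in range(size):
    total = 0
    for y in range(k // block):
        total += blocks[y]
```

Time complexity: O(n * sqrt(n)).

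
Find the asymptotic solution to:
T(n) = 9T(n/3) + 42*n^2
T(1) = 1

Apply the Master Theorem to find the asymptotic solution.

a=9, b=3, f(n)=42*n^2. log_3(9) = 2. Case 2: T(n) = O(n^2 log n).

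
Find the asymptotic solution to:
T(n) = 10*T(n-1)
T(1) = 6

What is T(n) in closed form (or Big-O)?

Each step multiplies by 10. T(n) = T(1)*10^(n-1) = 6*10^(n-1).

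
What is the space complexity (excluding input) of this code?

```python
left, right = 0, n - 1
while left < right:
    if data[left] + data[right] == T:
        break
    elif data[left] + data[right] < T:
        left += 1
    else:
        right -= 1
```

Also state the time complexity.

Space complexity: O(1).
Only a constant amount of auxiliary storage is used; nothing grows with n.
Time complexity: O(n).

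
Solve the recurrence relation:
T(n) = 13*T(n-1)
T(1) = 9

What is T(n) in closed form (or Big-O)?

Each step multiplies by 13. T(n) = T(1)*13^(n-1) = 9*13^(n-1).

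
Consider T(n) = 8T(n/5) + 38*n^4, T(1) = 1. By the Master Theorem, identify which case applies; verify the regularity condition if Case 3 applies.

a=8, b=5, f(n)=38*n^4.
log_5(8) = 1.292 < 4.
f(n) = Omega(n^(1.292+epsilon)) for some epsilon > 0, so Case 3 is the candidate.
Regularity: a*f(n/b) = 8*38*(n/5)^4 = (8/625)*38*n^4 <= c*f(n) with c = 8/625 < 1. Satisfied.
Case 3: T(n) = Theta(n^4).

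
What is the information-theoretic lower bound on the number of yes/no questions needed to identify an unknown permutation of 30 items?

There are 30! = 265252859812191058636308480000000 permutations. Each yes/no question gives at most 1 bit, so at least ceil(log_2(265252859812191058636308480000000)) = 108 questions are needed.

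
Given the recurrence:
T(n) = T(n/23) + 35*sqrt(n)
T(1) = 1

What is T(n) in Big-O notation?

Each level contributes sqrt(n/23^k). Geometric series with ratio 1/sqrt(23) < 1 sums to O(sqrt(n)).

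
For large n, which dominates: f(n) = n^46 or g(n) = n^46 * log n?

g(n) = n^46 * log n grows faster: extra log n factor -> infinity.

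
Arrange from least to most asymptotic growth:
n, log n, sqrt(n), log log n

Ordered by growth rate: log log n < log n < sqrt(n) < n.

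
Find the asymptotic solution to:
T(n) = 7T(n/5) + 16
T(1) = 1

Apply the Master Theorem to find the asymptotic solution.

a=7, b=5, f(n)=16. log_5(7) = 1.209. Case 1 of Master Theorem: T(n) = O(n^1.209).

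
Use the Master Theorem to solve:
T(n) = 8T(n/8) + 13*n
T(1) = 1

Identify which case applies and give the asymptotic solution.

a=8, b=8, f(n)=13*n.
log_8(8) = 1, so n^(log_b(a)) = n.
f(n) = Theta(n), so Case 2 applies.
T(n) = Theta(n log n).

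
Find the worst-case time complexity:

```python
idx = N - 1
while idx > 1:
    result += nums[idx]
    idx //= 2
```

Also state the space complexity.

Time complexity: O(log n).
Space complexity: O(1).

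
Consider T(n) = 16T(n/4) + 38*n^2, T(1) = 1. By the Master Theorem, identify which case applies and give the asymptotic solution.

a=16, b=4, f(n)=38*n^2.
log_4(16) = 2, so n^(log_b(a)) = n^2.
f(n) = Theta(n^2), so Case 2 applies.
T(n) = Theta(n^2 log n).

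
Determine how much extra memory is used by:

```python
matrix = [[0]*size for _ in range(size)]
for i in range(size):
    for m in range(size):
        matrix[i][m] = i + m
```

Space complexity: O(n^2).
A 2D structure of size n x n is allocated.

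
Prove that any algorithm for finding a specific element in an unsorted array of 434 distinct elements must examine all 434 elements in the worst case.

Adversary argument: if the algorithm examines fewer than 434 elements, the adversary places the target in an unexamined position. The algorithm cannot distinguish 'not present' from 'in unexamined position'.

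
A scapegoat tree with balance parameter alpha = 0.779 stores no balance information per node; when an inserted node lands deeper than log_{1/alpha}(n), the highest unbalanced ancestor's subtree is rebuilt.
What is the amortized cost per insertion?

Search/insert path is O(log n). A rebuild of a subtree of size s costs O(s), but with alpha = 0.779 at least Omega(s) insertions must have occurred in that subtree since its last rebuild. Charging O(1) of the rebuild to each such insertion gives O(log n) amortized.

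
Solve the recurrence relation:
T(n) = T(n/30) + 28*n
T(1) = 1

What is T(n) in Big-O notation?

Geometric series: 28*n*(1 + 1/30 + 1/30^2 + ...) = O(n). T(n) = O(n).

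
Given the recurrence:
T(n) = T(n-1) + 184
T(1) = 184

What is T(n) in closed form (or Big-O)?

Unrolling: T(n) = T(n-1) + 184 = T(n-2) + 2*184 = ... = T(1) + (n-1)*184 = 184 + (n-1)*184 = 184n.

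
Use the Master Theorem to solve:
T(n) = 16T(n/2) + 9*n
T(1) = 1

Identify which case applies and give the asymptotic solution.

a=16, b=2, f(n)=9*n.
log_2(16) = 4 > 1.
Since f(n) = O(n^1) is polynomially smaller than n^4, Case 1 applies.
T(n) = Theta(n^4).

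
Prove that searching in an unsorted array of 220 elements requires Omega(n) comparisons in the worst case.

An adversary can always place the target in the last position checked. Until all 220 positions are examined, the target might be in any unchecked position. Therefore 220 comparisons are necessary.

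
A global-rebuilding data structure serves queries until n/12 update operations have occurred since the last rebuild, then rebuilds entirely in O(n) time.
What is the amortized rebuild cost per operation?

The O(n) rebuild is triggered by n/12 operations, so each contributes O(n)/(n/12) = O(12) = O(1) to the rebuild cost.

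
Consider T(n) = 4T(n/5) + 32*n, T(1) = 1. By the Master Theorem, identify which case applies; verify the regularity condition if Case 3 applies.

a=4, b=5, f(n)=32*n.
log_5(4) = 0.8614 < 1.
f(n) = Omega(n^(0.8614+epsilon)) for some epsilon > 0, so Case 3 is the candidate.
Regularity: a*f(n/b) = 4*32*(n/5)^1 = (4/5)*32*n^1 <= c*f(n) with c = 4/5 < 1. Satisfied.
Case 3: T(n) = Theta(n).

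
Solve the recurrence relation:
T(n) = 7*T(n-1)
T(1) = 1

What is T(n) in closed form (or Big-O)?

Each step multiplies by 7. T(n) = T(1)*7^(n-1) = 7^(n-1).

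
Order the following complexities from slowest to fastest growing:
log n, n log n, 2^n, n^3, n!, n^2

Ordered by growth rate: log n < n log n < n^2 < n^3 < 2^n < n!.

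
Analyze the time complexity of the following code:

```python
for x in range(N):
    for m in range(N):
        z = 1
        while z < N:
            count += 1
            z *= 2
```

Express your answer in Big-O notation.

Time complexity: O(n^2 log n).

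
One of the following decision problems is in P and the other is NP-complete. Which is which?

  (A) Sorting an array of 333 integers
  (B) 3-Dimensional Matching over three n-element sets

(A) is P: merge sort runs in O(n log n).
(B) is NP-complete: one of Karp's 21 NP-complete problems.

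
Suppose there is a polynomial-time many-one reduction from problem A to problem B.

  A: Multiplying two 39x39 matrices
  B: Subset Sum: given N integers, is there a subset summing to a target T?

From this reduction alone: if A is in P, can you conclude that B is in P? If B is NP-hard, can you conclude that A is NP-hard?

A poly-time reduction A <=_p B transfers tractability DOWN (B easy => A easy) and hardness UP (A hard => B hard), not the reverse.
From A in P, the reduction alone does NOT give B in P: any problem in P trivially reduces to SAT, yet SAT is not known to be in P.
From B NP-hard, the reduction alone does NOT give A NP-hard: again, easy problems reduce to hard ones.
(Here in fact A is P and B is NP-complete.)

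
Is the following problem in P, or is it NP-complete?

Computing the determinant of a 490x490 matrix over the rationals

This problem is in P: Gaussian elimination runs in O(n^3).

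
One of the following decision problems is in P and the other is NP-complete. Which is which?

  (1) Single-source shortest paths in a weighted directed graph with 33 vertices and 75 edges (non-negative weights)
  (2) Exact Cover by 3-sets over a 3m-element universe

(1) is P: Dijkstra's algorithm runs in O((V+E) log V).
(2) is NP-complete: one of Karp's 21 NP-complete problems.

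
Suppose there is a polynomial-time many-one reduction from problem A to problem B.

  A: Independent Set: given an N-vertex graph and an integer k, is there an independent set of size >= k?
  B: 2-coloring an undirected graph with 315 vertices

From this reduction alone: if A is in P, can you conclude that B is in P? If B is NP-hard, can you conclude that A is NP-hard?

A poly-time reduction A <=_p B transfers tractability DOWN (B easy => A easy) and hardness UP (A hard => B hard), not the reverse.
From A in P, the reduction alone does NOT give B in P: any problem in P trivially reduces to SAT, yet SAT is not known to be in P.
From B NP-hard, the reduction alone does NOT give A NP-hard: again, easy problems reduce to hard ones.
(Here in fact A is NP-complete and B is in P, so no such reduction is known -- its existence would imply P = NP; the analysis concerns only what the assumed reduction would or would not let you conclude.)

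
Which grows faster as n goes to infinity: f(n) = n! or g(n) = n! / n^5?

f(n) = n! grows faster: the ratio n!/(n!/n^5) = n^5 -> infinity.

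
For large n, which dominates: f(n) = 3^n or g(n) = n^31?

f(n) = 3^n grows faster: any exponential with base > 1 dominates every polynomial.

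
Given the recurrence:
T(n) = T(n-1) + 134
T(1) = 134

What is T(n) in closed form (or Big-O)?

Unrolling: T(n) = T(n-1) + 134 = T(n-2) + 2*134 = ... = T(1) + (n-1)*134 = 134 + (n-1)*134 = 134n.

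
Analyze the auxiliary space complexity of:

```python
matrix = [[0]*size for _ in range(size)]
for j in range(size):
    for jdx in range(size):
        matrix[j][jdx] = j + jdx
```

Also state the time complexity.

Space complexity: O(n^2).
A 2D structure of size n x n is allocated.
Time complexity: O(n^2).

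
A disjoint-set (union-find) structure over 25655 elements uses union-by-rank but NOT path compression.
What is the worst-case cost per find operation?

Union-by-rank alone keeps every tree's height <= log_2(25655) ~= 14.6. Each find traverses from a node to its root, costing O(height) = O(log n). Without path compression this bound is tight.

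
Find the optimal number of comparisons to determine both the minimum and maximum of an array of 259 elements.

Naive approach: 516 comparisons (258 for max + 258 for min).
Optimal: Compare elements in pairs first (floor(n/2) = 129 comparisons), then find max among winners and min among losers (129 comparisons each).
Total: ceil(3n/2) - 2 = 387 comparisons. An adversary argument shows this is also a lower bound.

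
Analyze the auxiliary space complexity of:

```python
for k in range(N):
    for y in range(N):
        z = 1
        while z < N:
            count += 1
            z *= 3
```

Space complexity: O(1).
Only a constant amount of auxiliary storage is used; nothing grows with n.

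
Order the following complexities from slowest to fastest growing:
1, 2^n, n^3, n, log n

Ordered by growth rate: 1 < log n < n < n^3 < 2^n.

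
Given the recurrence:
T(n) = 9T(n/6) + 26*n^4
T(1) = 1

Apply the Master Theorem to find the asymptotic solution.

a=9, b=6, f(n)=26*n^4. log_6(9) = 1.226 < 4. Case 3: T(n) = O(n^4).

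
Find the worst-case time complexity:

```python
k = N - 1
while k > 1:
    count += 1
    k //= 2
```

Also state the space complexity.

Time complexity: O(log n).
Space complexity: O(1).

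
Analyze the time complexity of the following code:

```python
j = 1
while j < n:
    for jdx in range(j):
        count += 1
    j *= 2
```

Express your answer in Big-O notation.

Time complexity: O(n).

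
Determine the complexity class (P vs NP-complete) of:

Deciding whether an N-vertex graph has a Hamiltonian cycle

This problem is NP-complete: one of Karp's 21 NP-complete problems.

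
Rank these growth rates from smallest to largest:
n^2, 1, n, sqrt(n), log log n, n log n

Ordered by growth rate: 1 < log log n < sqrt(n) < n < n log n < n^2.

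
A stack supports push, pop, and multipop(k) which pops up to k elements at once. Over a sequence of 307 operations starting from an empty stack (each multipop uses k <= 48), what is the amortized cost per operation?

Each element is pushed exactly once and popped at most once (whether by pop or as part of a multipop). So the total number of individual pops over the whole sequence is at most the number of pushes, which is at most 307. Total work <= 2 * 307, hence O(1) amortized per operation.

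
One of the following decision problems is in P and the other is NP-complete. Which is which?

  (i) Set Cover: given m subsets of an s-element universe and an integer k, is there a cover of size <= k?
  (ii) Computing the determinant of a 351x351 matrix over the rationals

(i) is NP-complete: one of Karp's 21 NP-complete problems (with k part of the input).
(ii) is P: Gaussian elimination runs in O(n^3).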